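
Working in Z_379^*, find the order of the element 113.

By Lagrange's theorem, ord_379(113) divides φ(379) = 379 − 1 = 378 = 2 · 3^3 · 7.
Divisors of 378: 1, 2, 3, 6, 7, 9, 14, 18, 21, 27, 42, 54, 63, 126, 189, 378.
Check 113^d mod 379 for each divisor in increasing order:
113^1 ≡ 113 (mod 379)
113^2 ≡ 262 (mod 379)
113^3 ≡ 44 (mod 379)
113^6 ≡ 41 (mod 379)
113^7 ≡ 85 (mod 379)
113^9 ≡ 288 (mod 379)
113^14 ≡ 24 (mod 379)
113^18 ≡ 322 (mod 379)
113^21 ≡ 145 (mod 379)
113^27 ≡ 260 (mod 379)
113^42 ≡ 180 (mod 379)
113^54 ≡ 138 (mod 379)
113^63 ≡ 328 (mod 379)
113^126 ≡ 327 (mod 379)
113^189 ≡ 378 (mod 379)
113^378 ≡ 1 (mod 379) ✓
Therefore the multiplicative order of 113 modulo 379 is 378.

378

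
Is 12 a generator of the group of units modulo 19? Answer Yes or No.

No

φ(19) = 19 − 1 = 18 = 2 · 3^2.
An element g generates (Z/19Z)^× iff g^(18/q) ≢ 1 (mod 19) for each prime q ∈ {2, 3}.
12^9 ≡ 18 (mod 19)  [q = 2: ≢ 1 ✓]
12^6 ≡ 1 (mod 19)  [q = 3: ≡ 1 ✗]
12^6 ≡ 1 shows ord(12) | 6, strictly less than φ(19); not a primitive root.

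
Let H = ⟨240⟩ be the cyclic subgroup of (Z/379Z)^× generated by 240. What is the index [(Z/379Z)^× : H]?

The order of 240 must divide φ(379) = 379 − 1 = 378 = 2 · 3^3 · 7.
Divisors of 378: 1, 2, 3, 6, 7, 9, 14, 18, 21, 27, 42, 54, 63, 126, 189, 378.
Check 240^d mod 379 for each divisor in increasing order:
240^1 ≡ 240 (mod 379)
240^2 ≡ 371 (mod 379)
240^3 ≡ 354 (mod 379)
240^6 ≡ 246 (mod 379)
240^7 ≡ 295 (mod 379)
240^9 ≡ 293 (mod 379)
240^14 ≡ 234 (mod 379)
240^18 ≡ 195 (mod 379)
240^21 ≡ 52 (mod 379)
240^27 ≡ 285 (mod 379)
240^42 ≡ 51 (mod 379)
240^54 ≡ 119 (mod 379)
240^63 ≡ 378 (mod 379)
240^126 ≡ 1 (mod 379) ✓
Thus |⟨240⟩| = ord(240) = 126.
The index is φ(379) / ord(240) = 378 / 126 = 3.

3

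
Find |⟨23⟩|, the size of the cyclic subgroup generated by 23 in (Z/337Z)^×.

336

The order of 23 must divide φ(337) = 337 − 1 = 336 = 2^4 · 3 · 7.
Divisors of 336: 1, 2, 3, 4, 6, 7, 8, 12, 14, 16, 21, 24, 28, 42, 48, 56, 84, 112, 168, 336.
Test each divisor d:
23^1 ≡ 23 (mod 337)
23^2 ≡ 192 (mod 337)
23^3 ≡ 35 (mod 337)
23^4 ≡ 131 (mod 337)
23^6 ≡ 214 (mod 337)
23^7 ≡ 204 (mod 337)
23^8 ≡ 311 (mod 337)
23^12 ≡ 301 (mod 337)
23^14 ≡ 165 (mod 337)
23^16 ≡ 2 (mod 337)
23^21 ≡ 297 (mod 337)
23^24 ≡ 285 (mod 337)
23^28 ≡ 265 (mod 337)
23^42 ≡ 252 (mod 337)
23^48 ≡ 8 (mod 337)
23^56 ≡ 129 (mod 337)
23^84 ≡ 148 (mod 337)
23^112 ≡ 128 (mod 337)
23^168 ≡ 336 (mod 337)
23^336 ≡ 1 (mod 337) ✓
Therefore the multiplicative order of 23 modulo 337 is 336.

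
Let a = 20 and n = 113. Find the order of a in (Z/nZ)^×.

112

By Lagrange's theorem, ord_113(20) divides φ(113) = 113 − 1 = 112 = 2^4 · 7.
Divisors of 112: 1, 2, 4, 7, 8, 14, 16, 28, 56, 112.
Compute 20^d (mod 113) for the divisors d until we hit 1:
20^1 ≡ 20 (mod 113)
20^2 ≡ 61 (mod 113)
20^4 ≡ 105 (mod 113)
20^7 ≡ 71 (mod 113)
20^8 ≡ 64 (mod 113)
20^14 ≡ 69 (mod 113)
20^16 ≡ 28 (mod 113)
20^28 ≡ 15 (mod 113)
20^56 ≡ 112 (mod 113)
20^112 ≡ 1 (mod 113) ✓
So ord_113(20) = 112.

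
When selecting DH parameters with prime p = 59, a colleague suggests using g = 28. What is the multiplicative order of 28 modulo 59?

By Lagrange's theorem, ord_59(28) divides φ(59) = 59 − 1 = 58 = 2 · 29.
Divisors of 58: 1, 2, 29, 58.
Compute 28^d (mod 59) for the divisors d until we hit 1:
28^1 ≡ 28 (mod 59)
28^2 ≡ 17 (mod 59)
28^29 ≡ 1 (mod 59) ✓
Therefore the multiplicative order of 28 modulo 59 is 29.

29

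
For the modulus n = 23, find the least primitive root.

φ(23) = 23 − 1 = 22 = 2 · 11.
g is a primitive root iff g^(22/q) ≢ 1 (mod 23) for each prime q ∈ {2, 11}.
g = 2: 2^11 ≡ 1 — hits 1, so not a primitive root.
g = 3: 3^11 ≡ 1 — hits 1, so not a primitive root.
g = 4: 4^11 ≡ 1 — hits 1, so not a primitive root.
g = 5: 5^11 ≡ 22; 5^2 ≡ 2 — none is 1, so 5 is a primitive root.
So 5 is the smallest generator of (Z/23Z)^×.

5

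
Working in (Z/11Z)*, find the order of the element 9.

5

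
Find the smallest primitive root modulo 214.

φ(214) = φ(2)·φ(107) = 1·106 = 106 = 2 · 53.
g is a primitive root iff g^(106/q) ≢ 1 (mod 214) for each prime q ∈ {2, 53}.
g = 2: gcd(2, 214) = 2 > 1, not a unit — skip.
g = 3: 3^53 ≡ 1 — hits 1, so not a primitive root.
g = 4: gcd(4, 214) = 2 > 1, not a unit — skip.
g = 5: 5^53 ≡ 213; 5^2 ≡ 25 — none is 1, so 5 is a primitive root.
Hence the least primitive root of 214 is 5.

5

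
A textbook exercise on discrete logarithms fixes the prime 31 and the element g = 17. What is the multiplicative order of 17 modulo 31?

ord(17) | φ(31) = 31 − 1 = 30 = 2 · 3 · 5.
Divisors of 30: 1, 2, 3, 5, 6, 10, 15, 30.
Test each divisor d:
17^1 ≡ 17
17^2 ≡ 10
17^3 ≡ 15
17^5 ≡ 26
17^6 ≡ 8
17^10 ≡ 25
17^15 ≡ 30
17^30 ≡ 1
Hence ord(17) = 30.

30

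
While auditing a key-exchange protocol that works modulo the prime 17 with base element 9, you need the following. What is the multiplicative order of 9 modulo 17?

8

The order of 9 must divide φ(17) = 17 − 1 = 16 = 2^4.
Divisors of 16: 1, 2, 4, 8, 16.
Check 9^d mod 17 for each divisor in increasing order:
9^1 ≡ 9
9^2 ≡ 13
9^4 ≡ 16
9^8 ≡ 1
The smallest such exponent is 8, so the order of 9 is 8.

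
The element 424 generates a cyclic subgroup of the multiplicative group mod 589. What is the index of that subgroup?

Since 424 ∈ (Z/589Z)^×, its order divides φ(589) = φ(19·31) = (19−1)·(31−1) = 18·30 = 540 = 2^2 · 3^3 · 5.
Divisors of 540: 1, 2, 3, 4, 5, 6, 9, 10, 12, 15, 18, 20, 27, 30, 36, 45, 54, 60, 90, 108, 135, 180, 270, 540.
Evaluate successive powers at the divisors of 540:
424^1 ≡ 424
424^2 ≡ 131
424^3 ≡ 178
424^4 ≡ 80
424^5 ≡ 347
424^6 ≡ 467
424^9 ≡ 77
424^10 ≡ 253
424^12 ≡ 159
424^15 ≡ 30
424^18 ≡ 39
424^20 ≡ 397
424^27 ≡ 58
424^30 ≡ 311
424^36 ≡ 343
424^45 ≡ 495
424^54 ≡ 419
424^60 ≡ 125
424^90 ≡ 1
The order of 424 is 90, so the subgroup it generates has 90 elements.
[(Z/589Z)^× : ⟨424⟩] = 540/90 = 6.

6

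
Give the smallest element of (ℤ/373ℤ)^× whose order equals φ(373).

φ(373) = 373 − 1 = 372 = 2^2 · 3 · 31.
Test candidates g = 2, 3, … against the prime factors q ∈ {2, 3, 31} of φ(373): g is a generator iff g^(372/q) ≢ 1 for every such q.
g = 2: 2^186 ≡ 372; 2^124 ≡ 284; 2^12 ≡ 366 — none is 1, so 2 is a primitive root.
Hence the least primitive root of 373 is 2.

2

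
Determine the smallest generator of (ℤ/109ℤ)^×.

6

φ(109) = 109 − 1 = 108 = 2^2 · 3^3.
g is a primitive root iff g^(108/q) ≢ 1 (mod 109) for each prime q ∈ {2, 3}.
g = 2: 2^54 ≡ 108; 2^36 ≡ 1 — hits 1, so not a primitive root.
g = 3: 3^54 ≡ 1 — hits 1, so not a primitive root.
g = 4: 4^54 ≡ 1 — hits 1, so not a primitive root.
g = 5: 5^54 ≡ 1 — hits 1, so not a primitive root.
g = 6: 6^54 ≡ 108; 6^36 ≡ 63 — none is 1, so 6 is a primitive root.
Hence the least primitive root of 109 is 6.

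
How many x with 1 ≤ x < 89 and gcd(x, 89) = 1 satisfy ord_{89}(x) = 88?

40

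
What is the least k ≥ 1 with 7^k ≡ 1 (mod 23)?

22

By Lagrange's theorem, ord_23(7) divides φ(23) = 23 − 1 = 22 = 2 · 11.
Divisors of 22: 1, 2, 11, 22.
Compute 7^d (mod 23) for the divisors d until we hit 1:
7^1 ≡ 7 (mod 23)
7^2 ≡ 3 (mod 23)
7^11 ≡ 22 (mod 23)
7^22 ≡ 1 (mod 23) ✓
Hence ord(7) = 22.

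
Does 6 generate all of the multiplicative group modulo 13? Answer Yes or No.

Yes

φ(13) = 13 − 1 = 12 = 2^2 · 3.
An element g generates (Z/13Z)^× iff g^(12/q) ≢ 1 (mod 13) for each prime q ∈ {2, 3}.
6^6 ≡ 12 (mod 13)  [q = 2: ≢ 1 ✓]
6^4 ≡ 9 (mod 13)  [q = 3: ≢ 1 ✓]
Every test exponent gives a nontrivial residue, hence 6 generates the full group.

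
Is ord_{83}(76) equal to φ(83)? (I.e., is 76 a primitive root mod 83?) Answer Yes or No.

Yes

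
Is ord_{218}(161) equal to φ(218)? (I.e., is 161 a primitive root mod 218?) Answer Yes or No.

φ(218) = φ(2)·φ(109) = 1·108 = 108 = 2^2 · 3^3.
161 is a primitive root mod 218 iff 161^(φ(218)/q) ≢ 1 for every prime q | φ(218), i.e. q ∈ {2, 3}.
161^54 ≡ 217 (mod 218)  [q = 2: ≢ 1 ✓]
161^36 ≡ 63 (mod 218)  [q = 3: ≢ 1 ✓]
None equal 1, so ord_218(161) = 108: 161 is a primitive root.

Yes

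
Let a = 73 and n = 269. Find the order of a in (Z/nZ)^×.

134

By Lagrange's theorem, ord_269(73) divides φ(269) = 269 − 1 = 268 = 2^2 · 67.
Divisors of 268: 1, 2, 4, 67, 134, 268.
Test each divisor d:
73^1 ≡ 73 (mod 269)
73^2 ≡ 218 (mod 269)
73^4 ≡ 180 (mod 269)
73^67 ≡ 268 (mod 269)
73^134 ≡ 1 (mod 269) ✓
So ord_269(73) = 134.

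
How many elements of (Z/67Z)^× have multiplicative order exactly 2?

1

φ(67) = 67 − 1 = 66 = 2 · 3 · 11.
Since (Z/67Z)^× is cyclic of order 66, the number of elements of order d is φ(d) when d | 66 and 0 otherwise.
2 | 66, and φ(2) = 2 − 1 = 1.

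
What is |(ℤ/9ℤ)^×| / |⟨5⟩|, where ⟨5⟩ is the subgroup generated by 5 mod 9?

1

ord(5) | φ(9) = φ(3^2) = 3·(3−1) = 6 = 2 · 3.
Divisors of 6: 1, 2, 3, 6.
Evaluate successive powers at the divisors of 6:
5^1 ≡ 5
5^2 ≡ 7
5^3 ≡ 8
5^6 ≡ 1
The order of 5 is 6, so the subgroup it generates has 6 elements.
The index is φ(9) / ord(5) = 6 / 6 = 1.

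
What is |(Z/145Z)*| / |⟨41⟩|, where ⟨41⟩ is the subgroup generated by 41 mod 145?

28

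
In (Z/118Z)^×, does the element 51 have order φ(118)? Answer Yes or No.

No

φ(118) = φ(2)·φ(59) = 1·58 = 58 = 2 · 29.
An element g generates (Z/118Z)^× iff g^(58/q) ≢ 1 (mod 118) for each prime q ∈ {2, 29}.
51^29 ≡ 1 (mod 118)  [q = 2: ≡ 1 ✗]
51^2 ≡ 5 (mod 118)  [q = 29: ≢ 1 ✓]
The check at q = 2 fails, so 51 generates a proper subgroup.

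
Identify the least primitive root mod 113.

φ(113) = 113 − 1 = 112 = 2^4 · 7.
g is a primitive root iff g^(112/q) ≢ 1 (mod 113) for each prime q ∈ {2, 7}.
g = 2: 2^56 ≡ 1 — hits 1, so not a primitive root.
g = 3: 3^56 ≡ 112; 3^16 ≡ 49 — none is 1, so 3 is a primitive root.
The smallest primitive root modulo 113 is 3.

3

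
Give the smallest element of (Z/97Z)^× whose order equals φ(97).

5

φ(97) = 97 − 1 = 96 = 2^5 · 3.
Test candidates g = 2, 3, … against the prime factors q ∈ {2, 3} of φ(97): g is a generator iff g^(96/q) ≢ 1 for every such q.
g = 2: 2^48 ≡ 1 — hits 1, so not a primitive root.
g = 3: 3^48 ≡ 1 — hits 1, so not a primitive root.
g = 4: 4^48 ≡ 1 — hits 1, so not a primitive root.
g = 5: 5^48 ≡ 96; 5^32 ≡ 35 — none is 1, so 5 is a primitive root.
Hence the least primitive root of 97 is 5.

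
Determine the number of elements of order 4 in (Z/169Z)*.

2

φ(169) = φ(13^2) = 13·(13−1) = 156 = 2^2 · 3 · 13.
(Z/169Z)^× is cyclic (|G| = 156); a cyclic group of order m has exactly φ(d) elements of each order d | m, and none otherwise.
4 = 2^2 divides 156, and φ(4) = 2.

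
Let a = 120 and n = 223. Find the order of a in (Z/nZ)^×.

ord(120) | φ(223) = 223 − 1 = 222 = 2 · 3 · 37.
Divisors of 222: 1, 2, 3, 6, 37, 74, 111, 222.
Test each divisor d:
120^1 ≡ 120 (mod 223)
120^2 ≡ 128 (mod 223)
120^3 ≡ 196 (mod 223)
120^6 ≡ 60 (mod 223)
120^37 ≡ 1 (mod 223) ✓
Therefore the multiplicative order of 120 modulo 223 is 37.

37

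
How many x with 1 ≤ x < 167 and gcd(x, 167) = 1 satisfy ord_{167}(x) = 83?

φ(167) = 167 − 1 = 166 = 2 · 83.
(Z/167Z)^× is cyclic (|G| = 166); a cyclic group of order m has exactly φ(d) elements of each order d | m, and none otherwise.
83 | 166, and φ(83) = 83 − 1 = 82.

82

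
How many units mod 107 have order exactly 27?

0

φ(107) = 107 − 1 = 106 = 2 · 53.
Since (Z/107Z)^× is cyclic of order 106, the number of elements of order d is φ(d) when d | 106 and 0 otherwise.
Since 27 ∤ 106, the count is 0.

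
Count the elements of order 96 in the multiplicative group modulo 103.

φ(103) = 103 − 1 = 102 = 2 · 3 · 17.
Since (Z/103Z)^× is cyclic of order 102, the number of elements of order d is φ(d) when d | 102 and 0 otherwise.
Since 96 ∤ 102, the count is 0.

0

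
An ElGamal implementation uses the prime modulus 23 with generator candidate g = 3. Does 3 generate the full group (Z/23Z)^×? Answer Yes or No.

φ(23) = 23 − 1 = 22 = 2 · 11.
It suffices to check that the order of 3 is not a proper divisor of 22: compute 3^(22/q) for q ∈ {2, 11}.
3^11 ≡ 1 (mod 23)  [q = 2: ≡ 1 ✗]
3^2 ≡ 9 (mod 23)  [q = 11: ≢ 1 ✓]
Since 3^11 ≡ 1, the order of 3 divides 11 < 22, so 3 is not a primitive root.

No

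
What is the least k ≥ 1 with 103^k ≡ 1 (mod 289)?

17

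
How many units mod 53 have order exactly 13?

12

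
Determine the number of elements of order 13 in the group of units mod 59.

0

φ(59) = 59 − 1 = 58 = 2 · 29.
Since (Z/59Z)^× is cyclic of order 58, the number of elements of order d is φ(d) when d | 58 and 0 otherwise.
Since 13 ∤ 58, the count is 0.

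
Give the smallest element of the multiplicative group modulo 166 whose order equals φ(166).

5

φ(166) = φ(2)·φ(83) = 1·82 = 82 = 2 · 41.
g is a primitive root iff g^(82/q) ≢ 1 (mod 166) for each prime q ∈ {2, 41}.
g = 2: gcd(2, 166) = 2 > 1, not a unit — skip.
g = 3: 3^41 ≡ 1 — hits 1, so not a primitive root.
g = 4: gcd(4, 166) = 2 > 1, not a unit — skip.
g = 5: 5^41 ≡ 165; 5^2 ≡ 25 — none is 1, so 5 is a primitive root.
The smallest primitive root modulo 166 is 5.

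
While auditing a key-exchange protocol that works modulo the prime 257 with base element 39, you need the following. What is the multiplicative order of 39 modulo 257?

256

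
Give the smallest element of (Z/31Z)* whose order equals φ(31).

φ(31) = 31 − 1 = 30 = 2 · 3 · 5.
g is a primitive root iff g^(30/q) ≢ 1 (mod 31) for each prime q ∈ {2, 3, 5}.
g = 2: 2^15 ≡ 1 — hits 1, so not a primitive root.
g = 3: 3^15 ≡ 30; 3^10 ≡ 25; 3^6 ≡ 16 — none is 1, so 3 is a primitive root.
So 3 is the smallest generator of (Z/31Z)^×.

3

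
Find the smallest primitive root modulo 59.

φ(59) = 59 − 1 = 58 = 2 · 29.
Test candidates g = 2, 3, … against the prime factors q ∈ {2, 29} of φ(59): g is a generator iff g^(58/q) ≢ 1 for every such q.
g = 2: 2^29 ≡ 58; 2^2 ≡ 4 — none is 1, so 2 is a primitive root.
Hence the least primitive root of 59 is 2.

2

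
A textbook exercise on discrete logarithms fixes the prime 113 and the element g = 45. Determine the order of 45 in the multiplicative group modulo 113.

112

By Lagrange's theorem, ord_113(45) divides φ(113) = 113 − 1 = 112 = 2^4 · 7.
Divisors of 112: 1, 2, 4, 7, 8, 14, 16, 28, 56, 112.
Evaluate successive powers at the divisors of 112:
45^1 ≡ 45 (mod 113)
45^2 ≡ 104 (mod 113)
45^4 ≡ 81 (mod 113)
45^7 ≡ 78 (mod 113)
45^8 ≡ 7 (mod 113)
45^14 ≡ 95 (mod 113)
45^16 ≡ 49 (mod 113)
45^28 ≡ 98 (mod 113)
45^56 ≡ 112 (mod 113)
45^112 ≡ 1 (mod 113) ✓
Therefore the multiplicative order of 45 modulo 113 is 112.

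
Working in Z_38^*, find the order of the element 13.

18

The order of 13 must divide φ(38) = φ(2)·φ(19) = 1·18 = 18 = 2 · 3^2.
Divisors of 18: 1, 2, 3, 6, 9, 18.
Test each divisor d:
13^1 ≡ 13 (mod 38)
13^2 ≡ 17 (mod 38)
13^3 ≡ 31 (mod 38)
13^6 ≡ 11 (mod 38)
13^9 ≡ 37 (mod 38)
13^18 ≡ 1 (mod 38) ✓
So ord_38(13) = 18.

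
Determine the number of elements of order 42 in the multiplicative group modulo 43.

φ(43) = 43 − 1 = 42 = 2 · 3 · 7.
Since (Z/43Z)^× is cyclic of order 42, the number of elements of order d is φ(d) when d | 42 and 0 otherwise.
42 = 2 · 3 · 7 divides 42, and φ(42) = 12.

12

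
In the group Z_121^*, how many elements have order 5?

4

φ(121) = φ(11^2) = 11·(11−1) = 110 = 2 · 5 · 11.
(Z/121Z)^× is cyclic (|G| = 110); a cyclic group of order m has exactly φ(d) elements of each order d | m, and none otherwise.
5 | 110, and φ(5) = 5 − 1 = 4.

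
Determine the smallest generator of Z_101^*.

2

φ(101) = 101 − 1 = 100 = 2^2 · 5^2.
Test candidates g = 2, 3, … against the prime factors q ∈ {2, 5} of φ(101): g is a generator iff g^(100/q) ≢ 1 for every such q.
g = 2: 2^50 ≡ 100; 2^20 ≡ 95 — none is 1, so 2 is a primitive root.
So 2 is the smallest generator of (Z/101Z)^×.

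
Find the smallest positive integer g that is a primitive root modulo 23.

5

φ(23) = 23 − 1 = 22 = 2 · 11.
g is a primitive root iff g^(22/q) ≢ 1 (mod 23) for each prime q ∈ {2, 11}.
g = 2: 2^11 ≡ 1 — hits 1, so not a primitive root.
g = 3: 3^11 ≡ 1 — hits 1, so not a primitive root.
g = 4: 4^11 ≡ 1 — hits 1, so not a primitive root.
g = 5: 5^11 ≡ 22; 5^2 ≡ 2 — none is 1, so 5 is a primitive root.
The smallest primitive root modulo 23 is 5.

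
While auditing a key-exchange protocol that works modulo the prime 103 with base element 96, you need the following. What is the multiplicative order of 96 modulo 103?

ord(96) | φ(103) = 103 − 1 = 102 = 2 · 3 · 17.
Divisors of 102: 1, 2, 3, 6, 17, 34, 51, 102.
Test each divisor d:
96^1 ≡ 96
96^2 ≡ 49
96^3 ≡ 69
96^6 ≡ 23
96^17 ≡ 57
96^34 ≡ 56
96^51 ≡ 102
96^102 ≡ 1
Hence ord(96) = 102.

102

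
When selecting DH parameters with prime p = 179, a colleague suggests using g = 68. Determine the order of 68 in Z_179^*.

89

By Lagrange's theorem, ord_179(68) divides φ(179) = 179 − 1 = 178 = 2 · 89.
Divisors of 178: 1, 2, 89, 178.
Check 68^d mod 179 for each divisor in increasing order:
68^1 ≡ 68 (mod 179)
68^2 ≡ 149 (mod 179)
68^89 ≡ 1 (mod 179) ✓
Therefore the multiplicative order of 68 modulo 179 is 89.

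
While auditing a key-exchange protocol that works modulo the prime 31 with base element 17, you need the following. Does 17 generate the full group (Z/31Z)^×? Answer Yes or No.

Yes

φ(31) = 31 − 1 = 30 = 2 · 3 · 5.
It suffices to check that the order of 17 is not a proper divisor of 30: compute 17^(30/q) for q ∈ {2, 3, 5}.
17^15 ≡ 30 (mod 31)  [q = 2: ≢ 1 ✓]
17^10 ≡ 25 (mod 31)  [q = 3: ≢ 1 ✓]
17^6 ≡ 8 (mod 31)  [q = 5: ≢ 1 ✓]
Every test exponent gives a nontrivial residue, hence 17 generates the full group.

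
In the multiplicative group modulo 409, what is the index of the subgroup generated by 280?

1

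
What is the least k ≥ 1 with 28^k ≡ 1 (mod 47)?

23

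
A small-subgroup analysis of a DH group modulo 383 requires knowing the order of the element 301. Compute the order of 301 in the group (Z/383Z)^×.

Since 301 ∈ (Z/383Z)^×, its order divides φ(383) = 383 − 1 = 382 = 2 · 191.
Divisors of 382: 1, 2, 191, 382.
Evaluate successive powers at the divisors of 382:
301^1 ≡ 301
301^2 ≡ 213
301^191 ≡ 1
The smallest such exponent is 191, so the order of 301 is 191.

191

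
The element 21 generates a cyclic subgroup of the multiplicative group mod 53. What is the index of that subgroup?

1

ord(21) | φ(53) = 53 − 1 = 52 = 2^2 · 13.
Divisors of 52: 1, 2, 4, 13, 26, 52.
Check 21^d mod 53 for each divisor in increasing order:
21^1 ≡ 21 (mod 53)
21^2 ≡ 17 (mod 53)
21^4 ≡ 24 (mod 53)
21^13 ≡ 23 (mod 53)
21^26 ≡ 52 (mod 53)
21^52 ≡ 1 (mod 53) ✓
So ord_53(21) = 52, hence |⟨21⟩| = 52.
The index is φ(53) / ord(21) = 52 / 52 = 1.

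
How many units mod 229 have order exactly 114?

φ(229) = 229 − 1 = 228 = 2^2 · 3 · 19.
(Z/229Z)^× is cyclic (|G| = 228); a cyclic group of order m has exactly φ(d) elements of each order d | m, and none otherwise.
114 = 2 · 3 · 19 divides 228, and φ(114) = 36.

36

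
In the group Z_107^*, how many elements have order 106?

52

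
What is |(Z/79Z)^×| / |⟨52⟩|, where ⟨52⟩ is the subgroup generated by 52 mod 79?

6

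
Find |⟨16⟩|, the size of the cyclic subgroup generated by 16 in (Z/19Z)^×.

The order of 16 must divide φ(19) = 19 − 1 = 18 = 2 · 3^2.
Divisors of 18: 1, 2, 3, 6, 9, 18.
Test each divisor d:
16^1 ≡ 16
16^2 ≡ 9
16^3 ≡ 11
16^6 ≡ 7
16^9 ≡ 1
Therefore the multiplicative order of 16 modulo 19 is 9.

9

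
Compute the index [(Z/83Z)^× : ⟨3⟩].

2

By Lagrange's theorem, ord_83(3) divides φ(83) = 83 − 1 = 82 = 2 · 41.
Divisors of 82: 1, 2, 41, 82.
Compute 3^d (mod 83) for the divisors d until we hit 1:
3^1 ≡ 3 (mod 83)
3^2 ≡ 9 (mod 83)
3^41 ≡ 1 (mod 83) ✓
The order of 3 is 41, so the subgroup it generates has 41 elements.
[(Z/83Z)^× : ⟨3⟩] = 82/41 = 2.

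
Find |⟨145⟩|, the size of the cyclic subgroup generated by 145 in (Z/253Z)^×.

The order of 145 must divide φ(253) = φ(11·23) = (11−1)·(23−1) = 10·22 = 220 = 2^2 · 5 · 11.
Divisors of 220: 1, 2, 4, 5, 10, 11, 20, 22, 44, 55, 110, 220.
Test each divisor d:
145^1 ≡ 145 (mod 253)
145^2 ≡ 26 (mod 253)
145^4 ≡ 170 (mod 253)
145^5 ≡ 109 (mod 253)
145^10 ≡ 243 (mod 253)
145^11 ≡ 68 (mod 253)
145^20 ≡ 100 (mod 253)
145^22 ≡ 70 (mod 253)
145^44 ≡ 93 (mod 253)
145^55 ≡ 252 (mod 253)
145^110 ≡ 1 (mod 253) ✓
The smallest such exponent is 110, so the order of 145 is 110.

110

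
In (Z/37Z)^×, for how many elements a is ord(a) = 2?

1

φ(37) = 37 − 1 = 36 = 2^2 · 3^2.
Since (Z/37Z)^× is cyclic of order 36, the number of elements of order d is φ(d) when d | 36 and 0 otherwise.
2 | 36, and φ(2) = 2 − 1 = 1.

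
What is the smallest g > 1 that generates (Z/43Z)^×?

3

φ(43) = 43 − 1 = 42 = 2 · 3 · 7.
Test candidates g = 2, 3, … against the prime factors q ∈ {2, 3, 7} of φ(43): g is a generator iff g^(42/q) ≢ 1 for every such q.
g = 2: 2^21 ≡ 42; 2^14 ≡ 1 — hits 1, so not a primitive root.
g = 3: 3^21 ≡ 42; 3^14 ≡ 36; 3^6 ≡ 41 — none is 1, so 3 is a primitive root.
Hence the least primitive root of 43 is 3.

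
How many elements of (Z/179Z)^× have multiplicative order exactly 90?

0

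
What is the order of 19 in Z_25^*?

10

The order of 19 must divide φ(25) = φ(5^2) = 5·(5−1) = 20 = 2^2 · 5.
Divisors of 20: 1, 2, 4, 5, 10, 20.
Check 19^d mod 25 for each divisor in increasing order:
19^1 ≡ 19
19^2 ≡ 11
19^4 ≡ 21
19^5 ≡ 24
19^10 ≡ 1
Hence ord(19) = 10.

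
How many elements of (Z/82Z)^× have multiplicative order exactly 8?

4

φ(82) = φ(2)·φ(41) = 1·40 = 40 = 2^3 · 5.
Since (Z/82Z)^× is cyclic of order 40, the number of elements of order d is φ(d) when d | 40 and 0 otherwise.
8 = 2^3 divides 40, and φ(8) = 4.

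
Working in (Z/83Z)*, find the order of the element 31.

The order of 31 must divide φ(83) = 83 − 1 = 82 = 2 · 41.
Divisors of 82: 1, 2, 41, 82.
Check 31^d mod 83 for each divisor in increasing order:
31^1 ≡ 31 (mod 83)
31^2 ≡ 48 (mod 83)
31^41 ≡ 1 (mod 83) ✓
Therefore the multiplicative order of 31 modulo 83 is 41.

41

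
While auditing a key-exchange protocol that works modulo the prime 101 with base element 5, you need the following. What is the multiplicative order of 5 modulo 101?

25

Since 5 ∈ (Z/101Z)^×, its order divides φ(101) = 101 − 1 = 100 = 2^2 · 5^2.
Divisors of 100: 1, 2, 4, 5, 10, 20, 25, 50, 100.
Compute 5^d (mod 101) for the divisors d until we hit 1:
5^1 ≡ 5 (mod 101)
5^2 ≡ 25 (mod 101)
5^4 ≡ 19 (mod 101)
5^5 ≡ 95 (mod 101)
5^10 ≡ 36 (mod 101)
5^20 ≡ 84 (mod 101)
5^25 ≡ 1 (mod 101) ✓
Hence ord(5) = 25.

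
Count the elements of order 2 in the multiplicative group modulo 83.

1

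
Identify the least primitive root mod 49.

φ(49) = φ(7^2) = 7·(7−1) = 42 = 2 · 3 · 7.
g is a primitive root iff g^(42/q) ≢ 1 (mod 49) for each prime q ∈ {2, 3, 7}.
g = 2: 2^21 ≡ 1 — hits 1, so not a primitive root.
g = 3: 3^21 ≡ 48; 3^14 ≡ 30; 3^6 ≡ 43 — none is 1, so 3 is a primitive root.
Hence the least primitive root of 49 is 3.

3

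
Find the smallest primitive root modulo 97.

φ(97) = 97 − 1 = 96 = 2^5 · 3.
Test candidates g = 2, 3, … against the prime factors q ∈ {2, 3} of φ(97): g is a generator iff g^(96/q) ≢ 1 for every such q.
g = 2: 2^48 ≡ 1 — hits 1, so not a primitive root.
g = 3: 3^48 ≡ 1 — hits 1, so not a primitive root.
g = 4: 4^48 ≡ 1 — hits 1, so not a primitive root.
g = 5: 5^48 ≡ 96; 5^32 ≡ 35 — none is 1, so 5 is a primitive root.
So 5 is the smallest generator of (Z/97Z)^×.

5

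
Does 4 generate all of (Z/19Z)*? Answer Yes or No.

No

φ(19) = 19 − 1 = 18 = 2 · 3^2.
Test 4^(18/q) mod 19 for each prime factor q of 18:
4^9 ≡ 1 (mod 19)  [q = 2: ≡ 1 ✗]
4^6 ≡ 11 (mod 19)  [q = 3: ≢ 1 ✓]
Since 4^9 ≡ 1, the order of 4 divides 9 < 18, so 4 is not a primitive root.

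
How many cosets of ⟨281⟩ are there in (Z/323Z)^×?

4

ord(281) | φ(323) = φ(17·19) = (17−1)·(19−1) = 16·18 = 288 = 2^5 · 3^2.
Divisors of 288: 1, 2, 3, 4, 6, 8, 9, 12, 16, 18, 24, 32, 36, 48, 72, 96, 144, 288.
Compute 281^d (mod 323) for the divisors d until we hit 1:
281^1 ≡ 281
281^2 ≡ 149
281^3 ≡ 202
281^4 ≡ 237
281^6 ≡ 106
281^8 ≡ 290
281^9 ≡ 94
281^12 ≡ 254
281^16 ≡ 120
281^18 ≡ 115
281^24 ≡ 239
281^32 ≡ 188
281^36 ≡ 305
281^48 ≡ 273
281^72 ≡ 1
The order of 281 is 72, so the subgroup it generates has 72 elements.
Index = |(Z/323Z)^×| / |⟨281⟩| = 288 / 72 = 4.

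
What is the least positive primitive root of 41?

6

φ(41) = 41 − 1 = 40 = 2^3 · 5.
g is a primitive root iff g^(40/q) ≢ 1 (mod 41) for each prime q ∈ {2, 5}.
g = 2: 2^20 ≡ 1 — hits 1, so not a primitive root.
g = 3: 3^20 ≡ 40; 3^8 ≡ 1 — hits 1, so not a primitive root.
g = 4: 4^20 ≡ 1 — hits 1, so not a primitive root.
g = 5: 5^20 ≡ 1 — hits 1, so not a primitive root.
g = 6: 6^20 ≡ 40; 6^8 ≡ 10 — none is 1, so 6 is a primitive root.
The smallest primitive root modulo 41 is 6.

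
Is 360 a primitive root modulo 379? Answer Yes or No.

φ(379) = 379 − 1 = 378 = 2 · 3^3 · 7.
360 is a primitive root mod 379 iff 360^(φ(379)/q) ≢ 1 for every prime q | φ(379), i.e. q ∈ {2, 3, 7}.
360^189 ≡ 378 (mod 379)  [q = 2: ≢ 1 ✓]
360^126 ≡ 327 (mod 379)  [q = 3: ≢ 1 ✓]
360^54 ≡ 125 (mod 379)  [q = 7: ≢ 1 ✓]
None equal 1, so ord_379(360) = 378: 360 is a primitive root.

Yes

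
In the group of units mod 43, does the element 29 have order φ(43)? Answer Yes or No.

φ(43) = 43 − 1 = 42 = 2 · 3 · 7.
It suffices to check that the order of 29 is not a proper divisor of 42: compute 29^(42/q) for q ∈ {2, 3, 7}.
29^21 ≡ 42 (mod 43)  [q = 2: ≢ 1 ✓]
29^14 ≡ 6 (mod 43)  [q = 3: ≢ 1 ✓]
29^6 ≡ 21 (mod 43)  [q = 7: ≢ 1 ✓]
All checks pass, so 29 has order 42 and is a primitive root modulo 43.

Yes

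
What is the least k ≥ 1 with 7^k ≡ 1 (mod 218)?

27

The order of 7 must divide φ(218) = φ(2)·φ(109) = 1·108 = 108 = 2^2 · 3^3.
Divisors of 108: 1, 2, 3, 4, 6, 9, 12, 18, 27, 36, 54, 108.
Evaluate successive powers at the divisors of 108:
7^1 ≡ 7
7^2 ≡ 49
7^3 ≡ 125
7^4 ≡ 3
7^6 ≡ 147
7^9 ≡ 63
7^12 ≡ 27
7^18 ≡ 45
7^27 ≡ 1
Hence ord(7) = 27.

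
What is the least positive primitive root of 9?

φ(9) = φ(3^2) = 3·(3−1) = 6 = 2 · 3.
Test candidates g = 2, 3, … against the prime factors q ∈ {2, 3} of φ(9): g is a generator iff g^(6/q) ≢ 1 for every such q.
g = 2: 2^3 ≡ 8; 2^2 ≡ 4 — none is 1, so 2 is a primitive root.
The smallest primitive root modulo 9 is 2.

2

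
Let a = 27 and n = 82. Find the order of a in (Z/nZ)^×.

By Lagrange's theorem, ord_82(27) divides φ(82) = φ(2)·φ(41) = 1·40 = 40 = 2^3 · 5.
Divisors of 40: 1, 2, 4, 5, 8, 10, 20, 40.
Test each divisor d:
27^1 ≡ 27 (mod 82)
27^2 ≡ 73 (mod 82)
27^4 ≡ 81 (mod 82)
27^5 ≡ 55 (mod 82)
27^8 ≡ 1 (mod 82) ✓
The smallest such exponent is 8, so the order of 27 is 8.

8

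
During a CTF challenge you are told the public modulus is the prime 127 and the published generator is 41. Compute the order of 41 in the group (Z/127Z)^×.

ord(41) | φ(127) = 127 − 1 = 126 = 2 · 3^2 · 7.
Divisors of 126: 1, 2, 3, 6, 7, 9, 14, 18, 21, 42, 63, 126.
Compute 41^d (mod 127) for the divisors d until we hit 1:
41^1 ≡ 41 (mod 127)
41^2 ≡ 30 (mod 127)
41^3 ≡ 87 (mod 127)
41^6 ≡ 76 (mod 127)
41^7 ≡ 68 (mod 127)
41^9 ≡ 8 (mod 127)
41^14 ≡ 52 (mod 127)
41^18 ≡ 64 (mod 127)
41^21 ≡ 107 (mod 127)
41^42 ≡ 19 (mod 127)
41^63 ≡ 1 (mod 127) ✓
Therefore the multiplicative order of 41 modulo 127 is 63.

63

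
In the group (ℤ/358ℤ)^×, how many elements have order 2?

1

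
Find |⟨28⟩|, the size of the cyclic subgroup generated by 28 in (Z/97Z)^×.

32

By Lagrange's theorem, ord_97(28) divides φ(97) = 97 − 1 = 96 = 2^5 · 3.
Divisors of 96: 1, 2, 3, 4, 6, 8, 12, 16, 24, 32, 48, 96.
Compute 28^d (mod 97) for the divisors d until we hit 1:
28^1 ≡ 28
28^2 ≡ 8
28^3 ≡ 30
28^4 ≡ 64
28^6 ≡ 27
28^8 ≡ 22
28^12 ≡ 50
28^16 ≡ 96
28^24 ≡ 75
28^32 ≡ 1
The smallest such exponent is 32, so the order of 28 is 32.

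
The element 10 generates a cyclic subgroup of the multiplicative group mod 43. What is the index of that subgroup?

The order of 10 must divide φ(43) = 43 − 1 = 42 = 2 · 3 · 7.
Divisors of 42: 1, 2, 3, 6, 7, 14, 21, 42.
Evaluate successive powers at the divisors of 42:
10^1 ≡ 10 (mod 43)
10^2 ≡ 14 (mod 43)
10^3 ≡ 11 (mod 43)
10^6 ≡ 35 (mod 43)
10^7 ≡ 6 (mod 43)
10^14 ≡ 36 (mod 43)
10^21 ≡ 1 (mod 43) ✓
So ord_43(10) = 21, hence |⟨10⟩| = 21.
The index is φ(43) / ord(10) = 42 / 21 = 2.

2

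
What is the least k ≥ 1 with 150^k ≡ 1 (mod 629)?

By Lagrange's theorem, ord_629(150) divides φ(629) = φ(17·37) = (17−1)·(37−1) = 16·36 = 576 = 2^6 · 3^2.
Divisors of 576: 1, 2, 3, 4, 6, 8, 9, 12, 16, 18, 24, 32, 36, 48, 64, 72, 96, 144, 192, 288, 576.
Check 150^d mod 629 for each divisor in increasing order:
150^1 ≡ 150
150^2 ≡ 485
150^3 ≡ 415
150^4 ≡ 608
150^6 ≡ 508
150^8 ≡ 441
150^9 ≡ 105
150^12 ≡ 174
150^16 ≡ 120
150^18 ≡ 332
150^24 ≡ 84
150^32 ≡ 562
150^36 ≡ 149
150^48 ≡ 137
150^64 ≡ 86
150^72 ≡ 186
150^96 ≡ 528
150^144 ≡ 1
Hence ord(150) = 144.

144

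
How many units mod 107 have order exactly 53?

φ(107) = 107 − 1 = 106 = 2 · 53.
(Z/107Z)^× is cyclic (|G| = 106); a cyclic group of order m has exactly φ(d) elements of each order d | m, and none otherwise.
53 | 106, and φ(53) = 53 − 1 = 52.

52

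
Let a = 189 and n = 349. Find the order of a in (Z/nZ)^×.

Since 189 ∈ (Z/349Z)^×, its order divides φ(349) = 349 − 1 = 348 = 2^2 · 3 · 29.
Divisors of 348: 1, 2, 3, 4, 6, 12, 29, 58, 87, 116, 174, 348.
Check 189^d mod 349 for each divisor in increasing order:
189^1 ≡ 189 (mod 349)
189^2 ≡ 123 (mod 349)
189^3 ≡ 213 (mod 349)
189^4 ≡ 122 (mod 349)
189^6 ≡ 348 (mod 349)
189^12 ≡ 1 (mod 349) ✓
The smallest such exponent is 12, so the order of 189 is 12.

12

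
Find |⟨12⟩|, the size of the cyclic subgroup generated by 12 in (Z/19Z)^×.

6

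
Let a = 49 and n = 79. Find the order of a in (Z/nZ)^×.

By Lagrange's theorem, ord_79(49) divides φ(79) = 79 − 1 = 78 = 2 · 3 · 13.
Divisors of 78: 1, 2, 3, 6, 13, 26, 39, 78.
Check 49^d mod 79 for each divisor in increasing order:
49^1 ≡ 49 (mod 79)
49^2 ≡ 31 (mod 79)
49^3 ≡ 18 (mod 79)
49^6 ≡ 8 (mod 79)
49^13 ≡ 55 (mod 79)
49^26 ≡ 23 (mod 79)
49^39 ≡ 1 (mod 79) ✓
Therefore the multiplicative order of 49 modulo 79 is 39.

39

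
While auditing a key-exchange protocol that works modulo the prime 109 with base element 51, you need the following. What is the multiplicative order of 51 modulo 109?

108

Since 51 ∈ (Z/109Z)^×, its order divides φ(109) = 109 − 1 = 108 = 2^2 · 3^3.
Divisors of 108: 1, 2, 3, 4, 6, 9, 12, 18, 27, 36, 54, 108.
Evaluate successive powers at the divisors of 108:
51^1 ≡ 51 (mod 109)
51^2 ≡ 94 (mod 109)
51^3 ≡ 107 (mod 109)
51^4 ≡ 7 (mod 109)
51^6 ≡ 4 (mod 109)
51^9 ≡ 101 (mod 109)
51^12 ≡ 16 (mod 109)
51^18 ≡ 64 (mod 109)
51^27 ≡ 33 (mod 109)
51^36 ≡ 63 (mod 109)
51^54 ≡ 108 (mod 109)
51^108 ≡ 1 (mod 109) ✓
Therefore the multiplicative order of 51 modulo 109 is 108.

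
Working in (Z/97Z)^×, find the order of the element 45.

32

The order of 45 must divide φ(97) = 97 − 1 = 96 = 2^5 · 3.
Divisors of 96: 1, 2, 3, 4, 6, 8, 12, 16, 24, 32, 48, 96.
Check 45^d mod 97 for each divisor in increasing order:
45^1 ≡ 45 (mod 97)
45^2 ≡ 85 (mod 97)
45^3 ≡ 42 (mod 97)
45^4 ≡ 47 (mod 97)
45^6 ≡ 18 (mod 97)
45^8 ≡ 75 (mod 97)
45^12 ≡ 33 (mod 97)
45^16 ≡ 96 (mod 97)
45^24 ≡ 22 (mod 97)
45^32 ≡ 1 (mod 97) ✓
So ord_97(45) = 32.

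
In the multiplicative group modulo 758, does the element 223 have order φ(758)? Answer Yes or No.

Yes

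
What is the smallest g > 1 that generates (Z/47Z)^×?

5

φ(47) = 47 − 1 = 46 = 2 · 23.
Test candidates g = 2, 3, … against the prime factors q ∈ {2, 23} of φ(47): g is a generator iff g^(46/q) ≢ 1 for every such q.
g = 2: 2^23 ≡ 1 — hits 1, so not a primitive root.
g = 3: 3^23 ≡ 1 — hits 1, so not a primitive root.
g = 4: 4^23 ≡ 1 — hits 1, so not a primitive root.
g = 5: 5^23 ≡ 46; 5^2 ≡ 25 — none is 1, so 5 is a primitive root.
Hence the least primitive root of 47 is 5.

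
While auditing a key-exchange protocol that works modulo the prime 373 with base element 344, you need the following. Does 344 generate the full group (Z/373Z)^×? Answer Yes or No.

No

φ(373) = 373 − 1 = 372 = 2^2 · 3 · 31.
It suffices to check that the order of 344 is not a proper divisor of 372: compute 344^(372/q) for q ∈ {2, 3, 31}.
344^186 ≡ 1 (mod 373)  [q = 2: ≡ 1 ✗]
344^124 ≡ 88 (mod 373)  [q = 3: ≢ 1 ✓]
344^12 ≡ 351 (mod 373)  [q = 31: ≢ 1 ✓]
344^186 ≡ 1 shows ord(344) | 186, strictly less than φ(373); not a primitive root.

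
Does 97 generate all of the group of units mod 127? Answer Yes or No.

φ(127) = 127 − 1 = 126 = 2 · 3^2 · 7.
Test 97^(126/q) mod 127 for each prime factor q of 126:
97^63 ≡ 126 (mod 127)  [q = 2: ≢ 1 ✓]
97^42 ≡ 107 (mod 127)  [q = 3: ≢ 1 ✓]
97^18 ≡ 32 (mod 127)  [q = 7: ≢ 1 ✓]
None equal 1, so ord_127(97) = 126: 97 is a primitive root.

Yes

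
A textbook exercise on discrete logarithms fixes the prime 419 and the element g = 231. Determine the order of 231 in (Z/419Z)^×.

418

ord(231) | φ(419) = 419 − 1 = 418 = 2 · 11 · 19.
Divisors of 418: 1, 2, 11, 19, 22, 38, 209, 418.
Test each divisor d:
231^1 ≡ 231 (mod 419)
231^2 ≡ 148 (mod 419)
231^11 ≡ 220 (mod 419)
231^19 ≡ 85 (mod 419)
231^22 ≡ 215 (mod 419)
231^38 ≡ 102 (mod 419)
231^209 ≡ 418 (mod 419)
231^418 ≡ 1 (mod 419) ✓
So ord_419(231) = 418.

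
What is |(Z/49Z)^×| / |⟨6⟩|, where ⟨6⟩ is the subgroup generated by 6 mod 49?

3

ord(6) | φ(49) = φ(7^2) = 7·(7−1) = 42 = 2 · 3 · 7.
Divisors of 42: 1, 2, 3, 6, 7, 14, 21, 42.
Compute 6^d (mod 49) for the divisors d until we hit 1:
6^1 ≡ 6 (mod 49)
6^2 ≡ 36 (mod 49)
6^3 ≡ 20 (mod 49)
6^6 ≡ 8 (mod 49)
6^7 ≡ 48 (mod 49)
6^14 ≡ 1 (mod 49) ✓
Thus |⟨6⟩| = ord(6) = 14.
Index = |(Z/49Z)^×| / |⟨6⟩| = 42 / 14 = 3.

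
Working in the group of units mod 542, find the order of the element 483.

135

The order of 483 must divide φ(542) = φ(2)·φ(271) = 1·270 = 270 = 2 · 3^3 · 5.
Divisors of 270: 1, 2, 3, 5, 6, 9, 10, 15, 18, 27, 30, 45, 54, 90, 135, 270.
Check 483^d mod 542 for each divisor in increasing order:
483^1 ≡ 483
483^2 ≡ 229
483^3 ≡ 39
483^5 ≡ 259
483^6 ≡ 437
483^9 ≡ 241
483^10 ≡ 415
483^15 ≡ 169
483^18 ≡ 87
483^27 ≡ 371
483^30 ≡ 377
483^45 ≡ 299
483^54 ≡ 515
483^90 ≡ 513
483^135 ≡ 1
Therefore the multiplicative order of 483 modulo 542 is 135.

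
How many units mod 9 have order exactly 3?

2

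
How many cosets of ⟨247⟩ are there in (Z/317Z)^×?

4

ord(247) | φ(317) = 317 − 1 = 316 = 2^2 · 79.
Divisors of 316: 1, 2, 4, 79, 158, 316.
Check 247^d mod 317 for each divisor in increasing order:
247^1 ≡ 247
247^2 ≡ 145
247^4 ≡ 103
247^79 ≡ 1
The order of 247 is 79, so the subgroup it generates has 79 elements.
[(Z/317Z)^× : ⟨247⟩] = 316/79 = 4.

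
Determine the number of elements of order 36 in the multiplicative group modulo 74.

φ(74) = φ(2)·φ(37) = 1·36 = 36 = 2^2 · 3^2.
Since (Z/74Z)^× is cyclic of order 36, the number of elements of order d is φ(d) when d | 36 and 0 otherwise.
36 = 2^2 · 3^2 divides 36, and φ(36) = 12.

12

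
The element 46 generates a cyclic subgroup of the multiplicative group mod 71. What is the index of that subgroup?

ord(46) | φ(71) = 71 − 1 = 70 = 2 · 5 · 7.
Divisors of 70: 1, 2, 5, 7, 10, 14, 35, 70.
Check 46^d mod 71 for each divisor in increasing order:
46^1 ≡ 46 (mod 71)
46^2 ≡ 57 (mod 71)
46^5 ≡ 70 (mod 71)
46^7 ≡ 14 (mod 71)
46^10 ≡ 1 (mod 71) ✓
So ord_71(46) = 10, hence |⟨46⟩| = 10.
The index is φ(71) / ord(46) = 70 / 10 = 7.

7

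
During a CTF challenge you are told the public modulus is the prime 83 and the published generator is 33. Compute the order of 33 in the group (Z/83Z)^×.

41

The order of 33 must divide φ(83) = 83 − 1 = 82 = 2 · 41.
Divisors of 82: 1, 2, 41, 82.
Test each divisor d:
33^1 ≡ 33 (mod 83)
33^2 ≡ 10 (mod 83)
33^41 ≡ 1 (mod 83) ✓
The smallest such exponent is 41, so the order of 33 is 41.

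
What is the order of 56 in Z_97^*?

By Lagrange's theorem, ord_97(56) divides φ(97) = 97 − 1 = 96 = 2^5 · 3.
Divisors of 96: 1, 2, 3, 4, 6, 8, 12, 16, 24, 32, 48, 96.
Test each divisor d:
56^1 ≡ 56
56^2 ≡ 32
56^3 ≡ 46
56^4 ≡ 54
56^6 ≡ 79
56^8 ≡ 6
56^12 ≡ 33
56^16 ≡ 36
56^24 ≡ 22
56^32 ≡ 35
56^48 ≡ 96
56^96 ≡ 1
Therefore the multiplicative order of 56 modulo 97 is 96.

96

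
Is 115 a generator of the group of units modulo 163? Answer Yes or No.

No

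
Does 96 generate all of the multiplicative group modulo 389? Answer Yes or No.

No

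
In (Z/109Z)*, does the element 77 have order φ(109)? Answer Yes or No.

No

φ(109) = 109 − 1 = 108 = 2^2 · 3^3.
77 is a primitive root mod 109 iff 77^(φ(109)/q) ≢ 1 for every prime q | φ(109), i.e. q ∈ {2, 3}.
77^54 ≡ 108 (mod 109)  [q = 2: ≢ 1 ✓]
77^36 ≡ 1 (mod 109)  [q = 3: ≡ 1 ✗]
77^36 ≡ 1 shows ord(77) | 36, strictly less than φ(109); not a primitive root.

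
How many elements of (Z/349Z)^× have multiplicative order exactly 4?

2

φ(349) = 349 − 1 = 348 = 2^2 · 3 · 29.
(Z/349Z)^× is cyclic (|G| = 348); a cyclic group of order m has exactly φ(d) elements of each order d | m, and none otherwise.
4 = 2^2 divides 348, and φ(4) = 2.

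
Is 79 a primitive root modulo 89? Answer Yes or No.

No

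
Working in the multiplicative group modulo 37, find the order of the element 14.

By Lagrange's theorem, ord_37(14) divides φ(37) = 37 − 1 = 36 = 2^2 · 3^2.
Divisors of 36: 1, 2, 3, 4, 6, 9, 12, 18, 36.
Compute 14^d (mod 37) for the divisors d until we hit 1:
14^1 ≡ 14 (mod 37)
14^2 ≡ 11 (mod 37)
14^3 ≡ 6 (mod 37)
14^4 ≡ 10 (mod 37)
14^6 ≡ 36 (mod 37)
14^9 ≡ 31 (mod 37)
14^12 ≡ 1 (mod 37) ✓
The smallest such exponent is 12, so the order of 14 is 12.

12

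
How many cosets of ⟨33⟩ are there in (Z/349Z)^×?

1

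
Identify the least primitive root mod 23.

5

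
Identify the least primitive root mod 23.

5

φ(23) = 23 − 1 = 22 = 2 · 11.
Test candidates g = 2, 3, … against the prime factors q ∈ {2, 11} of φ(23): g is a generator iff g^(22/q) ≢ 1 for every such q.
g = 2: 2^11 ≡ 1 — hits 1, so not a primitive root.
g = 3: 3^11 ≡ 1 — hits 1, so not a primitive root.
g = 4: 4^11 ≡ 1 — hits 1, so not a primitive root.
g = 5: 5^11 ≡ 22; 5^2 ≡ 2 — none is 1, so 5 is a primitive root.
Hence the least primitive root of 23 is 5.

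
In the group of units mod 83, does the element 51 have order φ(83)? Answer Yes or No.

φ(83) = 83 − 1 = 82 = 2 · 41.
It suffices to check that the order of 51 is not a proper divisor of 82: compute 51^(82/q) for q ∈ {2, 41}.
51^41 ≡ 1 (mod 83)  [q = 2: ≡ 1 ✗]
51^2 ≡ 28 (mod 83)  [q = 41: ≢ 1 ✓]
51^41 ≡ 1 shows ord(51) | 41, strictly less than φ(83); not a primitive root.

No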